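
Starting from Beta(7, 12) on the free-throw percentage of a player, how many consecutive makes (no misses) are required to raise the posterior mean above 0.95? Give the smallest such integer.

After k makes and 0 misses the posterior is Beta(7+k, 12), with mean (7+k)/(7+12+k).
Set (7+k)/(19+k) > 0.95 and solve: k > (0.95·19 − 7)/(1 − 0.95) = 221.000.
The smallest integer exceeding 221.000 is 222.

k = 222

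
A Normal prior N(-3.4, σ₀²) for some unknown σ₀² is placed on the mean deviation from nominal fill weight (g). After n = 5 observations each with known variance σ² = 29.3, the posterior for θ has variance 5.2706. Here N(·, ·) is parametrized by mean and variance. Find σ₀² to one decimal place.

σ₀² = 52.4

Posterior precision equals prior precision plus data precision: 1/σ_n² = 1/σ₀² + n/σ².
So 1/σ₀² = 1/5.2706 − 5/29.3 = 0.189732 − 0.170648 = 0.019084.
Hence σ₀² = 1/0.019084 ≈ 52.4.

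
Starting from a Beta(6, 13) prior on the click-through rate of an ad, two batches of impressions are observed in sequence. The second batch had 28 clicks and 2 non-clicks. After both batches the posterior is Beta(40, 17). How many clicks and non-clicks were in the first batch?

Because Beta–binomial updating is additive in the counts, the combined data contributed (α_post−α_prior, β_post−β_prior) successes and failures.
Total across both batches: 40−6=34 clicks, 17−13=4 non-clicks.
Subtract the second batch: 34−28=6 clicks and 4−2=2 non-clicks.

6 clicks and 2 non-clicks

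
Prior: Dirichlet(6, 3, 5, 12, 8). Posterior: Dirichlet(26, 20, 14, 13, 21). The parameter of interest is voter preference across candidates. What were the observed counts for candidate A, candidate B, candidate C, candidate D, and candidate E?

counts (20, 17, 9, 1, 13)

For a Dirichlet(α) prior with multinomial counts c, the posterior is Dirichlet(α + c) componentwise.
Counts are posterior − prior componentwise: 26−6=20, 20−3=17, 14−5=9, 13−12=1, 21−8=13.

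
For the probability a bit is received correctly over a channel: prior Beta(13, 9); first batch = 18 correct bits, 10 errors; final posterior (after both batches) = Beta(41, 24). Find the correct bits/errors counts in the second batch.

Sequential conjugate updates are equivalent to a single update on the pooled data, so total successes = posterior α − prior α and total failures = posterior β − prior β.
Total across both batches: 41−13=28 correct bits, 24−9=15 errors.
Subtract the first batch: 28−18=10 correct bits and 15−10=5 errors.

10 correct bits and 5 errors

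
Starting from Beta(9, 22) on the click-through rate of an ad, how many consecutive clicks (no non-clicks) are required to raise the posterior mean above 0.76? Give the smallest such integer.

After k clicks and 0 non-clicks the posterior is Beta(9+k, 22), with mean (9+k)/(9+22+k).
Set (9+k)/(31+k) > 0.76 and solve: k > (0.76·31 − 9)/(1 − 0.76) = 60.667.
The smallest integer exceeding 60.667 is 61, and checking k=61: (70)/(92) = 0.7609 > 0.76.

k = 61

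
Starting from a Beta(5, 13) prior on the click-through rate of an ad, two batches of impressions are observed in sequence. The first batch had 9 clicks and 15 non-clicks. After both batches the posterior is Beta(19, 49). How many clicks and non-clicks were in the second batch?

5 clicks and 21 non-clicks

Sequential conjugate updates are equivalent to a single update on the pooled data, so total successes = posterior α − prior α and total failures = posterior β − prior β.
Total across both batches: 19−5=14 clicks, 49−13=36 non-clicks.
Subtract the first batch: 14−9=5 clicks and 36−15=21 non-clicks.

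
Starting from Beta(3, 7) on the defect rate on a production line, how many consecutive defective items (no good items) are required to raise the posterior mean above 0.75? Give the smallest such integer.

k = 19

After k defective items and 0 good items the posterior is Beta(3+k, 7), with mean (3+k)/(3+7+k).
Set (3+k)/(10+k) > 0.75 and solve: k > (0.75·10 − 3)/(1 − 0.75) = 18.000.
The smallest integer exceeding 18.000 is 19.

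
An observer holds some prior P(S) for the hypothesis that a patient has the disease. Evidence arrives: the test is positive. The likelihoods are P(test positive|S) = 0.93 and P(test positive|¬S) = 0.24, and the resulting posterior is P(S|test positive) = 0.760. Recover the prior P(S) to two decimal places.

Bayes' rule in odds form gives O(S|E) = O(S)·[P(E|S)/P(E|¬S)], hence O(S) = O(S|E)/LR.
Posterior odds = 0.760/(1−0.760) = 3.1667. LR = 0.93/0.24 = 3.8750.
Prior odds = 3.1667/3.8750 = 0.8172, so P(S) = 0.8172/(1+0.8172) ≈ 0.45.

P(S) = 0.45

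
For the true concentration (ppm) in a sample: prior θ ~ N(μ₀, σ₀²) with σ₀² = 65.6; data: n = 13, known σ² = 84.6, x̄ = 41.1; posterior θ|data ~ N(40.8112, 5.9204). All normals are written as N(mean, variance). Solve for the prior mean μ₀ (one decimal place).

With known observation variance, the Normal–Normal posterior has precision τ_n = τ₀ + n/σ² and mean μ_n = (τ₀μ₀ + (n/σ²)x̄)/τ_n.
Here τ₀ = 1/65.6 = 0.015244 and τ_data = 13/84.6 = 0.153664, so τ_n = 0.168908.
Rearranging for μ₀: μ₀ = (μ_n·τ_n − τ_data·x̄)/τ₀ = (40.8112·0.168908 − 0.153664·41.1) / 0.015244 = 0.577748/0.015244 ≈ 37.9.

μ₀ = 37.9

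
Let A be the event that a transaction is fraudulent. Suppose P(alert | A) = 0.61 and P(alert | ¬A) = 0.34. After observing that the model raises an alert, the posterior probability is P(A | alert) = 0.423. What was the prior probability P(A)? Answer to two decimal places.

P(A) = 0.29

Bayes' rule in odds form gives O(A|E) = O(A)·[P(E|A)/P(E|¬A)], hence O(A) = O(A|E)/LR.
Posterior odds = 0.423/(1−0.423) = 0.7331. LR = 0.61/0.34 = 1.7941.
Prior odds = 0.7331/1.7941 = 0.4086, so P(A) = 0.4086/(1+0.4086) ≈ 0.29.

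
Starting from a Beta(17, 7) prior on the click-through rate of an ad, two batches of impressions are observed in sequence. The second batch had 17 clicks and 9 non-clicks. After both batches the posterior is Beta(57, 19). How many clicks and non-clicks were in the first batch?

23 clicks and 3 non-clicks

Sequential conjugate updates are equivalent to a single update on the pooled data, so total successes = posterior α − prior α and total failures = posterior β − prior β.
Total across both batches: 57−17=40 clicks, 19−7=12 non-clicks.
Subtract the second batch: 40−17=23 clicks and 12−9=3 non-clicks.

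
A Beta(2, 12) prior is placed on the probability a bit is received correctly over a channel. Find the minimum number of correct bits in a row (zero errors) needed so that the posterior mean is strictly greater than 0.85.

k = 67

After k correct bits and 0 errors the posterior is Beta(2+k, 12), with mean (2+k)/(2+12+k).
Set (2+k)/(14+k) > 0.85 and solve: k > (0.85·14 − 2)/(1 − 0.85) = 66.000.
The smallest integer exceeding 66.000 is 67.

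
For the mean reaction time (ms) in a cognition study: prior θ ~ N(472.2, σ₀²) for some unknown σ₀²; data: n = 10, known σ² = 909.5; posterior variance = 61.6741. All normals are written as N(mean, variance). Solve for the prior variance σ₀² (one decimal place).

σ₀² = 191.6

Posterior precision equals prior precision plus data precision: 1/σ_n² = 1/σ₀² + n/σ².
So 1/σ₀² = 1/61.6741 − 10/909.5 = 0.016214 − 0.010995 = 0.005219.
Hence σ₀² = 1/0.005219 ≈ 191.6.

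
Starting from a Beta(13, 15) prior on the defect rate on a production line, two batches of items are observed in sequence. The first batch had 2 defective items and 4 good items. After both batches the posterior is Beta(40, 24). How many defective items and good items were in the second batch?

Because Beta–binomial updating is additive in the counts, the combined data contributed (α_post−α_prior, β_post−β_prior) successes and failures.
Total across both batches: 40−13=27 defective items, 24−15=9 good items.
Subtract the first batch: 27−2=25 defective items and 9−4=5 good items.

25 defective items and 5 good items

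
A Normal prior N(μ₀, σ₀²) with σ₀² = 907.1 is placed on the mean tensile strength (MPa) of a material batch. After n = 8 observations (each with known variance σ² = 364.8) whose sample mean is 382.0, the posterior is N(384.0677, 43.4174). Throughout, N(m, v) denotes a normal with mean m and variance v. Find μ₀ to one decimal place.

With known observation variance, the Normal–Normal posterior has precision τ_n = τ₀ + n/σ² and mean μ_n = (τ₀μ₀ + (n/σ²)x̄)/τ_n.
Here τ₀ = 1/907.1 = 0.001102 and τ_data = 8/364.8 = 0.021930, so τ_n = 0.023032.
Rearranging for μ₀: μ₀ = (μ_n·τ_n − τ_data·x̄)/τ₀ = (384.0677·0.023032 − 0.021930·382.0) / 0.001102 = 0.468587/0.001102 ≈ 425.2.

μ₀ = 425.2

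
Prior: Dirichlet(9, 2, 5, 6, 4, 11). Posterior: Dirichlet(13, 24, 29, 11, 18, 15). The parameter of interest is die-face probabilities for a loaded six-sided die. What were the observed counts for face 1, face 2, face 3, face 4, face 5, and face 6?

For a Dirichlet(α) prior with multinomial counts c, the posterior is Dirichlet(α + c) componentwise.
Counts are posterior − prior componentwise: 13−9=4, 24−2=22, 29−5=24, 11−6=5, 18−4=14, 15−11=4.

counts (4, 22, 24, 5, 14, 4)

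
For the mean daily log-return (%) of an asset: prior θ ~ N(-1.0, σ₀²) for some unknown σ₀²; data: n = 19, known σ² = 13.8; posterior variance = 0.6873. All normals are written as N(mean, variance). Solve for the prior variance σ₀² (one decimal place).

For the Normal–Normal model with known σ², precisions add: τ_n = τ₀ + n/σ².
So 1/σ₀² = 1/0.6873 − 19/13.8 = 1.454969 − 1.376812 = 0.078157.
Hence σ₀² = 1/0.078157 ≈ 12.8.

σ₀² = 12.8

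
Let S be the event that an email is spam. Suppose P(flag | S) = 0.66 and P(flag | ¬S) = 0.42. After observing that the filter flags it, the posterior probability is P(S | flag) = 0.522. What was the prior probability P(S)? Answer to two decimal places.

P(S) = 0.41

Bayes' rule in odds form gives O(S|E) = O(S)·[P(E|S)/P(E|¬S)], hence O(S) = O(S|E)/LR.
Posterior odds = 0.522/(1−0.522) = 1.0921. LR = 0.66/0.42 = 1.5714.
Prior odds = 1.0921/1.5714 = 0.6950, so P(S) = 0.6950/(1+0.6950) ≈ 0.41.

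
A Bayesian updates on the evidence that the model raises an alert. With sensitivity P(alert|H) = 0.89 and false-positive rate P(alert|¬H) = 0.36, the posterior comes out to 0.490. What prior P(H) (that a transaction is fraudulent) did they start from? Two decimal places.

In odds form, posterior odds = prior odds × likelihood ratio, so prior odds = posterior odds ÷ LR.
Posterior odds = 0.490/(1−0.490) = 0.9608. LR = 0.89/0.36 = 2.4722.
Prior odds = 0.9608/2.4722 = 0.3886, so P(H) = 0.3886/(1+0.3886) ≈ 0.28.

P(H) = 0.28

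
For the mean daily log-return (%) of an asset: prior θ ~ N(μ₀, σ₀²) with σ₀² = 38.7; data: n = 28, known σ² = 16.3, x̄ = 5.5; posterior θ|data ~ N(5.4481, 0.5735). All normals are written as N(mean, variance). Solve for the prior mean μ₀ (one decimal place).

μ₀ = 2.0

With known observation variance, the Normal–Normal posterior has precision τ_n = τ₀ + n/σ² and mean μ_n = (τ₀μ₀ + (n/σ²)x̄)/τ_n.
Here τ₀ = 1/38.7 = 0.025840 and τ_data = 28/16.3 = 1.717791, so τ_n = 1.743631.
Rearranging for μ₀: μ₀ = (μ_n·τ_n − τ_data·x̄)/τ₀ = (5.4481·1.743631 − 1.717791·5.5) / 0.025840 = 0.051626/0.025840 ≈ 2.0.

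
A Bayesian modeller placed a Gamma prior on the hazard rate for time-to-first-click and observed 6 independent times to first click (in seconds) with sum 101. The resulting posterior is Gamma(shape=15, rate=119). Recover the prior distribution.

Gamma(shape=9, rate=18)

Gamma–exponential conjugacy: posterior shape = α + n, posterior rate = β + Σtᵢ.
So α = 15 − 6 = 9 and β = 119 − 101 = 18.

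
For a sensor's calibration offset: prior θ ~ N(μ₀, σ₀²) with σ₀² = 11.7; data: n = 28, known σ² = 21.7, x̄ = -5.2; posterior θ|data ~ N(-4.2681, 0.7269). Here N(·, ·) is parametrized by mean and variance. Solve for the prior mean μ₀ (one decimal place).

μ₀ = 9.8

The posterior mean is a precision-weighted average: μ_n = (τ₀μ₀ + τ_data·x̄)/(τ₀+τ_data), with τ₀=1/σ₀² and τ_data=n/σ².
Here τ₀ = 1/11.7 = 0.085470 and τ_data = 28/21.7 = 1.290323, so τ_n = 1.375793.
Rearranging for μ₀: μ₀ = (μ_n·τ_n − τ_data·x̄)/τ₀ = (-4.2681·1.375793 − 1.290323·-5.2) / 0.085470 = 0.837657/0.085470 ≈ 9.8.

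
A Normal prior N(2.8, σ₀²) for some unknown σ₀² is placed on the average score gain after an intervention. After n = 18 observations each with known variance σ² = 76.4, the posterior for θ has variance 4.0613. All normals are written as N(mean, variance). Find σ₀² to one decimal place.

Posterior precision equals prior precision plus data precision: 1/σ_n² = 1/σ₀² + n/σ².
So 1/σ₀² = 1/4.0613 − 18/76.4 = 0.246227 − 0.235602 = 0.010625.
Hence σ₀² = 1/0.010625 ≈ 94.1.

σ₀² = 94.1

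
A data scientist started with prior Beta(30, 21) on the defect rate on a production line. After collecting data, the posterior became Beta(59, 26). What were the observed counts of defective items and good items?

Beta is conjugate to the binomial likelihood: posterior = Beta(α+s, β+f).
So s = 59 − 30 = 29 and f = 26 − 21 = 5.

29 defective items and 5 good items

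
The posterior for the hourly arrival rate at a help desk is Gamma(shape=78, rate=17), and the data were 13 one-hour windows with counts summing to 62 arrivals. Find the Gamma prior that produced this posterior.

A Gamma(α, β) prior (rate parametrization) on a Poisson rate with n observations summing to S gives posterior Gamma(α+S, β+n).
So α = 78 − 62 = 16 and β = 17 − 13 = 4.

Gamma(shape=16, rate=4)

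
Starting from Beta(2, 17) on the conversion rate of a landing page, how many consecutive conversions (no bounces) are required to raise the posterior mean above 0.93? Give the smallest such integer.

After k conversions and 0 bounces the posterior is Beta(2+k, 17), with mean (2+k)/(2+17+k).
Set (2+k)/(19+k) > 0.93 and solve: k > (0.93·19 − 2)/(1 − 0.93) = 223.857.
The smallest integer exceeding 223.857 is 224, and checking k=224: (226)/(243) = 0.9300 > 0.93.

k = 224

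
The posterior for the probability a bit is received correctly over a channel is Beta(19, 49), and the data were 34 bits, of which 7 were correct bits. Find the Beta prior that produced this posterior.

Beta(12, 22)

Under Beta–binomial conjugacy the posterior parameters are (α+s, β+f).
So α = 19 − 7 = 12 and β = 49 − 27 = 22.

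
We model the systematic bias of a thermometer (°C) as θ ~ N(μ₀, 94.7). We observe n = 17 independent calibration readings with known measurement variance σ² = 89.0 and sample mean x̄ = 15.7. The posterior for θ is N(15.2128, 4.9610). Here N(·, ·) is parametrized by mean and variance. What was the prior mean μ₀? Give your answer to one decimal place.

μ₀ = 6.4

The posterior mean is a precision-weighted average: μ_n = (τ₀μ₀ + τ_data·x̄)/(τ₀+τ_data), with τ₀=1/σ₀² and τ_data=n/σ².
Here τ₀ = 1/94.7 = 0.010560 and τ_data = 17/89.0 = 0.191011, so τ_n = 0.201571.
Rearranging for μ₀: μ₀ = (μ_n·τ_n − τ_data·x̄)/τ₀ = (15.2128·0.201571 − 0.191011·15.7) / 0.010560 = 0.067587/0.010560 ≈ 6.4.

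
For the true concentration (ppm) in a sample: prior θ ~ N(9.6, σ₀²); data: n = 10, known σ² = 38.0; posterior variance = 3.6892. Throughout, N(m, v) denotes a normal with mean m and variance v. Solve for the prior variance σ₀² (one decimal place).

σ₀² = 126.5

For the Normal–Normal model with known σ², precisions add: τ_n = τ₀ + n/σ².
So 1/σ₀² = 1/3.6892 − 10/38.0 = 0.271061 − 0.263158 = 0.007903.
Hence σ₀² = 1/0.007903 ≈ 126.5.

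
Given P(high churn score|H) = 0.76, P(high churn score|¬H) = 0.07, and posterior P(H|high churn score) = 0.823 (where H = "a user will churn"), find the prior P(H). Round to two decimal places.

Bayes' rule in odds form gives O(H|E) = O(H)·[P(E|H)/P(E|¬H)], hence O(H) = O(H|E)/LR.
Posterior odds = 0.823/(1−0.823) = 4.6497. LR = 0.76/0.07 = 10.8571.
Prior odds = 4.6497/10.8571 = 0.4283, so P(H) = 0.4283/(1+0.4283) ≈ 0.30.

P(H) = 0.30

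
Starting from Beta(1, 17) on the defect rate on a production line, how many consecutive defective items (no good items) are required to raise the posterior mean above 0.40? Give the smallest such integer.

k = 11

After k defective items and 0 good items the posterior is Beta(1+k, 17), with mean (1+k)/(1+17+k).
Set (1+k)/(18+k) > 0.40 and solve: k > (0.40·18 − 1)/(1 − 0.40) = 10.333.
The smallest integer exceeding 10.333 is 11.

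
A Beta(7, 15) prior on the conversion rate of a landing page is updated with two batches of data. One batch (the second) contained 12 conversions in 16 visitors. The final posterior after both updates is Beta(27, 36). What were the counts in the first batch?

Because Beta–binomial updating is additive in the counts, the combined data contributed (α_post−α_prior, β_post−β_prior) successes and failures.
Total across both batches: 27−7=20 conversions, 36−15=21 bounces.
Subtract the second batch: 20−12=8 conversions and 21−4=17 bounces.

8 conversions and 17 bounces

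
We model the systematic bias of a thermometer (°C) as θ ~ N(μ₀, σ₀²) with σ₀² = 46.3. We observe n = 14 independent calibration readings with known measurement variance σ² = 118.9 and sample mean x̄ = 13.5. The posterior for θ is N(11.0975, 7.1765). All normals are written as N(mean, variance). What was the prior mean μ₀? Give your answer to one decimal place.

The posterior mean is a precision-weighted average: μ_n = (τ₀μ₀ + τ_data·x̄)/(τ₀+τ_data), with τ₀=1/σ₀² and τ_data=n/σ².
Here τ₀ = 1/46.3 = 0.021598 and τ_data = 14/118.9 = 0.117746, so τ_n = 0.139344.
Rearranging for μ₀: μ₀ = (μ_n·τ_n − τ_data·x̄)/τ₀ = (11.0975·0.139344 − 0.117746·13.5) / 0.021598 = -0.043201/0.021598 ≈ -2.0.

μ₀ = -2.0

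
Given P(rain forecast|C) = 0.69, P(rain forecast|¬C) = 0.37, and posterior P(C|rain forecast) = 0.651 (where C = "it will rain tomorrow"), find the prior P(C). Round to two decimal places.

P(C) = 0.50

Bayes' rule in odds form gives O(C|E) = O(C)·[P(E|C)/P(E|¬C)], hence O(C) = O(C|E)/LR.
Posterior odds = 0.651/(1−0.651) = 1.8653. LR = 0.69/0.37 = 1.8649.
Prior odds = 1.8653/1.8649 = 1.0002, so P(C) = 1.0002/(1+1.0002) ≈ 0.50.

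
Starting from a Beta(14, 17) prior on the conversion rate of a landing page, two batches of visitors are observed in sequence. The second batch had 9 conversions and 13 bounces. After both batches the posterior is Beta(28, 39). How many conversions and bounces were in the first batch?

5 conversions and 9 bounces

Sequential conjugate updates are equivalent to a single update on the pooled data, so total successes = posterior α − prior α and total failures = posterior β − prior β.
Total across both batches: 28−14=14 conversions, 39−17=22 bounces.
Subtract the second batch: 14−9=5 conversions and 22−13=9 bounces.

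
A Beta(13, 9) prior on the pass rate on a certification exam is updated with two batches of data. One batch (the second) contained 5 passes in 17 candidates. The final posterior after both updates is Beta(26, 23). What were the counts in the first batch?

8 passes and 2 failures

Sequential conjugate updates are equivalent to a single update on the pooled data, so total successes = posterior α − prior α and total failures = posterior β − prior β.
Total across both batches: 26−13=13 passes, 23−9=14 failures.
Subtract the second batch: 13−5=8 passes and 14−12=2 failures.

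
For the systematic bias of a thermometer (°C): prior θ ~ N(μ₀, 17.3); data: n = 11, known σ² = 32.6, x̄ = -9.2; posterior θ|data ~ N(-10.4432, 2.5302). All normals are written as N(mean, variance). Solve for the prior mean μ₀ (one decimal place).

The posterior mean is a precision-weighted average: μ_n = (τ₀μ₀ + τ_data·x̄)/(τ₀+τ_data), with τ₀=1/σ₀² and τ_data=n/σ².
Here τ₀ = 1/17.3 = 0.057803 and τ_data = 11/32.6 = 0.337423, so τ_n = 0.395226.
Rearranging for μ₀: μ₀ = (μ_n·τ_n − τ_data·x̄)/τ₀ = (-10.4432·0.395226 − 0.337423·-9.2) / 0.057803 = -1.023133/0.057803 ≈ -17.7.

μ₀ = -17.7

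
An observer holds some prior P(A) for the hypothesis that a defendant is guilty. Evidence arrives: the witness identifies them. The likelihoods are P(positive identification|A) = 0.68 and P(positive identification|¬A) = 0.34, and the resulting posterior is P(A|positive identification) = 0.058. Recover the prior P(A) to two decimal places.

In odds form, posterior odds = prior odds × likelihood ratio, so prior odds = posterior odds ÷ LR.
Posterior odds = 0.058/(1−0.058) = 0.0616. LR = 0.68/0.34 = 2.0000.
Prior odds = 0.0616/2.0000 = 0.0308, so P(A) = 0.0308/(1+0.0308) ≈ 0.03.

P(A) = 0.03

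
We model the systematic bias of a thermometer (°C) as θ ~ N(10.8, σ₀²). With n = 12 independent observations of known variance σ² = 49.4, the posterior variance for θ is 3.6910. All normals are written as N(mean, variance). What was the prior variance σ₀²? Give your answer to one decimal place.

Posterior precision equals prior precision plus data precision: 1/σ_n² = 1/σ₀² + n/σ².
So 1/σ₀² = 1/3.6910 − 12/49.4 = 0.270929 − 0.242915 = 0.028014.
Hence σ₀² = 1/0.028014 ≈ 35.7.

σ₀² = 35.7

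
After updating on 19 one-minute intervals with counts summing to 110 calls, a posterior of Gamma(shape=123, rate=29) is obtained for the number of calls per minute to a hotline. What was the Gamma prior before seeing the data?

Gamma(shape=13, rate=10)

Gamma–Poisson conjugacy: posterior shape = α + Σxᵢ, posterior rate = β + n.
So α = 123 − 110 = 13 and β = 29 − 19 = 10.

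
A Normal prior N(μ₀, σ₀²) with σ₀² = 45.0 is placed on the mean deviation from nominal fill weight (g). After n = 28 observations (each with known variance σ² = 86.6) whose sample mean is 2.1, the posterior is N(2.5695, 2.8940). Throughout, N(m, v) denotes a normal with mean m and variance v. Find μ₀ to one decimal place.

μ₀ = 9.4

With known observation variance, the Normal–Normal posterior has precision τ_n = τ₀ + n/σ² and mean μ_n = (τ₀μ₀ + (n/σ²)x̄)/τ_n.
Here τ₀ = 1/45.0 = 0.022222 and τ_data = 28/86.6 = 0.323326, so τ_n = 0.345548.
Rearranging for μ₀: μ₀ = (μ_n·τ_n − τ_data·x̄)/τ₀ = (2.5695·0.345548 − 0.323326·2.1) / 0.022222 = 0.208901/0.022222 ≈ 9.4.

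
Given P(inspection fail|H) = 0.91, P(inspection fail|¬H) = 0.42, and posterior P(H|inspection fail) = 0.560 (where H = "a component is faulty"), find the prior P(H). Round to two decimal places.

P(H) = 0.37

Bayes' rule in odds form gives O(H|E) = O(H)·[P(E|H)/P(E|¬H)], hence O(H) = O(H|E)/LR.
Posterior odds = 0.560/(1−0.560) = 1.2727. LR = 0.91/0.42 = 2.1667.
Prior odds = 1.2727/2.1667 = 0.5874, so P(H) = 0.5874/(1+0.5874) ≈ 0.37.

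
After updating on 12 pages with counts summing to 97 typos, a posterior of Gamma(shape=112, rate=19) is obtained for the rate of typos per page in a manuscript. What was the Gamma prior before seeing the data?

Gamma(shape=15, rate=7)

A Gamma(α, β) prior (rate parametrization) on a Poisson rate with n observations summing to S gives posterior Gamma(α+S, β+n).
So α = 112 − 97 = 15 and β = 19 − 12 = 7.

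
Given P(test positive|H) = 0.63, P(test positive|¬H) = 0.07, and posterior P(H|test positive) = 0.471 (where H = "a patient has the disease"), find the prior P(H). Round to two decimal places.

P(H) = 0.09

In odds form, posterior odds = prior odds × likelihood ratio, so prior odds = posterior odds ÷ LR.
Posterior odds = 0.471/(1−0.471) = 0.8904. LR = 0.63/0.07 = 9.0000.
Prior odds = 0.8904/9.0000 = 0.0989, so P(H) = 0.0989/(1+0.0989) ≈ 0.09.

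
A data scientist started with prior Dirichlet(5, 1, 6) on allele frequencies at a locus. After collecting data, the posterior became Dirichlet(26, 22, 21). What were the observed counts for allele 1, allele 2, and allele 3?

counts (21, 21, 15)

For a Dirichlet(α) prior with multinomial counts c, the posterior is Dirichlet(α + c) componentwise.
Counts are posterior − prior componentwise: 26−5=21, 22−1=21, 21−6=15.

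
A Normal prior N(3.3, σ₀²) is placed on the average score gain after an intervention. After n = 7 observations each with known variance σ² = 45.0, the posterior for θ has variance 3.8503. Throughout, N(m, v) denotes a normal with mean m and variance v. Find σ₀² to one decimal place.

σ₀² = 9.6

For the Normal–Normal model with known σ², precisions add: τ_n = τ₀ + n/σ².
So 1/σ₀² = 1/3.8503 − 7/45.0 = 0.259720 − 0.155556 = 0.104164.
Hence σ₀² = 1/0.104164 ≈ 9.6.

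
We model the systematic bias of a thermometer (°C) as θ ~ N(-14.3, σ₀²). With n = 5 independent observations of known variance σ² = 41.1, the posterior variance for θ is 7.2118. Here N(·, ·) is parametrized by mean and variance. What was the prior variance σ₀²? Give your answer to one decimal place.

For the Normal–Normal model with known σ², precisions add: τ_n = τ₀ + n/σ².
So 1/σ₀² = 1/7.2118 − 5/41.1 = 0.138662 − 0.121655 = 0.017007.
Hence σ₀² = 1/0.017007 ≈ 58.8.

σ₀² = 58.8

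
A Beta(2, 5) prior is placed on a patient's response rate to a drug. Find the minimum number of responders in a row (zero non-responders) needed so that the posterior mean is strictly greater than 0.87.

After k responders and 0 non-responders the posterior is Beta(2+k, 5), with mean (2+k)/(2+5+k).
Set (2+k)/(7+k) > 0.87 and solve: k > (0.87·7 − 2)/(1 − 0.87) = 31.462.
The smallest integer exceeding 31.462 is 32, and checking k=32: (34)/(39) = 0.8718 > 0.87.

k = 32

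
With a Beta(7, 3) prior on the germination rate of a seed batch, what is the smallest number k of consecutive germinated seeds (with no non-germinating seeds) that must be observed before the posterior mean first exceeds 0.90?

k = 21

After k germinated seeds and 0 non-germinating seeds the posterior is Beta(7+k, 3), with mean (7+k)/(7+3+k).
Set (7+k)/(10+k) > 0.90 and solve: k > (0.90·10 − 7)/(1 − 0.90) = 20.000.
The smallest integer exceeding 20.000 is 21.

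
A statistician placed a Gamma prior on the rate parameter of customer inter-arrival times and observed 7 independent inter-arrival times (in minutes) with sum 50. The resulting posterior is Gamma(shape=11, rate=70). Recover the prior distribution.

For an exponential likelihood with a Gamma(α, β) prior on the rate, n observations with total T give posterior Gamma(α+n, β+T).
So α = 11 − 7 = 4 and β = 70 − 50 = 20.

Gamma(shape=4, rate=20)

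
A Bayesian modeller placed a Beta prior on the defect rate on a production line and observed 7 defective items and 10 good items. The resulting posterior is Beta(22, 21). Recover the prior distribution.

Beta(15, 11)

A Beta(α, β) prior with s successes and f failures in binomial data gives a Beta(α+s, β+f) posterior.
Subtract the data counts: 22−7=15, 21−10=11.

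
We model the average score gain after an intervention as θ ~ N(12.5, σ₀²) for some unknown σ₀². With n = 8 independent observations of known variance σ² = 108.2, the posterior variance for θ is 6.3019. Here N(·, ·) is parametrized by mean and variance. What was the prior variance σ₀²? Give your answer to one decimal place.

σ₀² = 11.8

Posterior precision equals prior precision plus data precision: 1/σ_n² = 1/σ₀² + n/σ².
So 1/σ₀² = 1/6.3019 − 8/108.2 = 0.158682 − 0.073937 = 0.084745.
Hence σ₀² = 1/0.084745 ≈ 11.8.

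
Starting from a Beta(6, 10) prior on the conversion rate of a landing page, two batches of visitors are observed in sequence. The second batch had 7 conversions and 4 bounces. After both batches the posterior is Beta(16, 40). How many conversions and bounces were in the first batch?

Sequential conjugate updates are equivalent to a single update on the pooled data, so total successes = posterior α − prior α and total failures = posterior β − prior β.
Total across both batches: 16−6=10 conversions, 40−10=30 bounces.
Subtract the second batch: 10−7=3 conversions and 30−4=26 bounces.

3 conversions and 26 bounces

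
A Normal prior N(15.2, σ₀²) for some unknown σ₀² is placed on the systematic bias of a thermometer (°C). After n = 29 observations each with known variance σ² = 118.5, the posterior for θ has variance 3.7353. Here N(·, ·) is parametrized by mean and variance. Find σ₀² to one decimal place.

σ₀² = 43.5

Posterior precision equals prior precision plus data precision: 1/σ_n² = 1/σ₀² + n/σ².
So 1/σ₀² = 1/3.7353 − 29/118.5 = 0.267716 − 0.244726 = 0.022990.
Hence σ₀² = 1/0.022990 ≈ 43.5.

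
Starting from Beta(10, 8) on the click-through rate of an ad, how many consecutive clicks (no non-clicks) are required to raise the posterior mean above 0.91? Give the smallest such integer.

k = 71

After k clicks and 0 non-clicks the posterior is Beta(10+k, 8), with mean (10+k)/(10+8+k).
Set (10+k)/(18+k) > 0.91 and solve: k > (0.91·18 − 10)/(1 − 0.91) = 70.889.
The smallest integer exceeding 70.889 is 71, and checking k=71: (81)/(89) = 0.9101 > 0.91.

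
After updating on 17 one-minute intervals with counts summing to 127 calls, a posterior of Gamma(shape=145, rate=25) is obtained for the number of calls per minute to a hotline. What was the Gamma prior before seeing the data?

A Gamma(α, β) prior (rate parametrization) on a Poisson rate with n observations summing to S gives posterior Gamma(α+S, β+n).
So α = 145 − 127 = 18 and β = 25 − 17 = 8.

Gamma(shape=18, rate=8)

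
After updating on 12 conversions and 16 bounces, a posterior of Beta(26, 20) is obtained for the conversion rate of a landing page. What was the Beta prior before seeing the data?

Under Beta–binomial conjugacy the posterior parameters are (α+s, β+f).
So α = 26 − 12 = 14 and β = 20 − 16 = 4.

Beta(14, 4)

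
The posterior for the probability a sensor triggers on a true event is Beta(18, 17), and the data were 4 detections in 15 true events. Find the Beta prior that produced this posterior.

Beta(14, 6)

A Beta(α, β) prior with s successes and f failures in binomial data gives a Beta(α+s, β+f) posterior.
Subtract the data counts: 18−4=14, 17−11=6.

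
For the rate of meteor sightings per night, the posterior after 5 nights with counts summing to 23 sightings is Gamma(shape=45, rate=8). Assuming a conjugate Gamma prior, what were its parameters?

Gamma–Poisson conjugacy: posterior shape = α + Σxᵢ, posterior rate = β + n.
So α = 45 − 23 = 22 and β = 8 − 5 = 3.

Gamma(shape=22, rate=3)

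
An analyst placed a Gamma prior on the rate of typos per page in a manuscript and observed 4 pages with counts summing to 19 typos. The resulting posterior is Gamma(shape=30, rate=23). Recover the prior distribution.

Gamma–Poisson conjugacy: posterior shape = α + Σxᵢ, posterior rate = β + n.
So α = 30 − 19 = 11 and β = 23 − 4 = 19.

Gamma(shape=11, rate=19)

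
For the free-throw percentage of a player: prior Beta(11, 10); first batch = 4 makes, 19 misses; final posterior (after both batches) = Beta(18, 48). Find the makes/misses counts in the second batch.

Sequential conjugate updates are equivalent to a single update on the pooled data, so total successes = posterior α − prior α and total failures = posterior β − prior β.
Total across both batches: 18−11=7 makes, 48−10=38 misses.
Subtract the first batch: 7−4=3 makes and 38−19=19 misses.

3 makes and 19 misses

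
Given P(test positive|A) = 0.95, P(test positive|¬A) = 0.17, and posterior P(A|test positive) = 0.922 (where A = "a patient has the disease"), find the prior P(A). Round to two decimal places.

P(A) = 0.68

Bayes' rule in odds form gives O(A|E) = O(A)·[P(E|A)/P(E|¬A)], hence O(A) = O(A|E)/LR.
Posterior odds = 0.922/(1−0.922) = 11.8205. LR = 0.95/0.17 = 5.5882.
Prior odds = 11.8205/5.5882 = 2.1153, so P(A) = 2.1153/(1+2.1153) ≈ 0.68.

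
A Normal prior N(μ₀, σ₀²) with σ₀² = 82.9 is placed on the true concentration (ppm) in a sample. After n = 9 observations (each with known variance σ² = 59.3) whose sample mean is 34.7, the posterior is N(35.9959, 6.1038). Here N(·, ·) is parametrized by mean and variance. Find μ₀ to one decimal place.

With known observation variance, the Normal–Normal posterior has precision τ_n = τ₀ + n/σ² and mean μ_n = (τ₀μ₀ + (n/σ²)x̄)/τ_n.
Here τ₀ = 1/82.9 = 0.012063 and τ_data = 9/59.3 = 0.151771, so τ_n = 0.163834.
Rearranging for μ₀: μ₀ = (μ_n·τ_n − τ_data·x̄)/τ₀ = (35.9959·0.163834 − 0.151771·34.7) / 0.012063 = 0.630899/0.012063 ≈ 52.3.

μ₀ = 52.3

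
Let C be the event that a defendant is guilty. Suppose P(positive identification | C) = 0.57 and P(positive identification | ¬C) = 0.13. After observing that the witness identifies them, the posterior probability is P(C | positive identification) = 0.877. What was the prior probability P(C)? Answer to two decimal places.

P(C) = 0.62

In odds form, posterior odds = prior odds × likelihood ratio, so prior odds = posterior odds ÷ LR.
Posterior odds = 0.877/(1−0.877) = 7.1301. LR = 0.57/0.13 = 4.3846.
Prior odds = 7.1301/4.3846 = 1.6262, so P(C) = 1.6262/(1+1.6262) ≈ 0.62.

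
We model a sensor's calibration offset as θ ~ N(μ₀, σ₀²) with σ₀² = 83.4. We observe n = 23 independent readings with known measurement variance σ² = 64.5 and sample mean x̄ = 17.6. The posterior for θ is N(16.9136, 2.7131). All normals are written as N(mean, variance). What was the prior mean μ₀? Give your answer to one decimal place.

With known observation variance, the Normal–Normal posterior has precision τ_n = τ₀ + n/σ² and mean μ_n = (τ₀μ₀ + (n/σ²)x̄)/τ_n.
Here τ₀ = 1/83.4 = 0.011990 and τ_data = 23/64.5 = 0.356589, so τ_n = 0.368579.
Rearranging for μ₀: μ₀ = (μ_n·τ_n − τ_data·x̄)/τ₀ = (16.9136·0.368579 − 0.356589·17.6) / 0.011990 = -0.041969/0.011990 ≈ -3.5.

μ₀ = -3.5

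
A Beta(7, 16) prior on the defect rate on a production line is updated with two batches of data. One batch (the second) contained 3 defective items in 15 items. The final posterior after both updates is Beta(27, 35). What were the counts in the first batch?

17 defective items and 7 good items

Because Beta–binomial updating is additive in the counts, the combined data contributed (α_post−α_prior, β_post−β_prior) successes and failures.
Total across both batches: 27−7=20 defective items, 35−16=19 good items.
Subtract the second batch: 20−3=17 defective items and 19−12=7 good items.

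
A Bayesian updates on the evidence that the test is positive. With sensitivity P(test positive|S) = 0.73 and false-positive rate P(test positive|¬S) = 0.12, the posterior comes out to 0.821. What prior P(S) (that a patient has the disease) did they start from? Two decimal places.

In odds form, posterior odds = prior odds × likelihood ratio, so prior odds = posterior odds ÷ LR.
Posterior odds = 0.821/(1−0.821) = 4.5866. LR = 0.73/0.12 = 6.0833.
Prior odds = 4.5866/6.0833 = 0.7540, so P(S) = 0.7540/(1+0.7540) ≈ 0.43.

P(S) = 0.43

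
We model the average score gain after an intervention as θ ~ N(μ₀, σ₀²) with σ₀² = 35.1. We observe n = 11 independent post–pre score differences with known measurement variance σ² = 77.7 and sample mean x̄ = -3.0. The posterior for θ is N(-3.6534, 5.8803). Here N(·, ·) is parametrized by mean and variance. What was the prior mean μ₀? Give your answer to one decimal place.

μ₀ = -6.9

With known observation variance, the Normal–Normal posterior has precision τ_n = τ₀ + n/σ² and mean μ_n = (τ₀μ₀ + (n/σ²)x̄)/τ_n.
Here τ₀ = 1/35.1 = 0.028490 and τ_data = 11/77.7 = 0.141570, so τ_n = 0.170060.
Rearranging for μ₀: μ₀ = (μ_n·τ_n − τ_data·x̄)/τ₀ = (-3.6534·0.170060 − 0.141570·-3.0) / 0.028490 = -0.196587/0.028490 ≈ -6.9.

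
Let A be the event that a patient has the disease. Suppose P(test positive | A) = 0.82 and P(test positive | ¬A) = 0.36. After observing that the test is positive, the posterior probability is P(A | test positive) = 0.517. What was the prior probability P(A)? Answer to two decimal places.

P(A) = 0.32

In odds form, posterior odds = prior odds × likelihood ratio, so prior odds = posterior odds ÷ LR.
Posterior odds = 0.517/(1−0.517) = 1.0704. LR = 0.82/0.36 = 2.2778.
Prior odds = 1.0704/2.2778 = 0.4699, so P(A) = 0.4699/(1+0.4699) ≈ 0.32.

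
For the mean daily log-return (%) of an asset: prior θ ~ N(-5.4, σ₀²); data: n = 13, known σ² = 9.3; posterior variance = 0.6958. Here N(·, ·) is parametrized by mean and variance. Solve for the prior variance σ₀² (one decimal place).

Posterior precision equals prior precision plus data precision: 1/σ_n² = 1/σ₀² + n/σ².
So 1/σ₀² = 1/0.6958 − 13/9.3 = 1.437195 − 1.397849 = 0.039346.
Hence σ₀² = 1/0.039346 ≈ 25.4.

σ₀² = 25.4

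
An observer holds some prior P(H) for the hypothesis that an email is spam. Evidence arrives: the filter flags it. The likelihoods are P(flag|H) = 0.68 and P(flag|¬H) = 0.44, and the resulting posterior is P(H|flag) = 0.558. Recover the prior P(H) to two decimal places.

P(H) = 0.45

Bayes' rule in odds form gives O(H|E) = O(H)·[P(E|H)/P(E|¬H)], hence O(H) = O(H|E)/LR.
Posterior odds = 0.558/(1−0.558) = 1.2624. LR = 0.68/0.44 = 1.5455.
Prior odds = 1.2624/1.5455 = 0.8168, so P(H) = 0.8168/(1+0.8168) ≈ 0.45.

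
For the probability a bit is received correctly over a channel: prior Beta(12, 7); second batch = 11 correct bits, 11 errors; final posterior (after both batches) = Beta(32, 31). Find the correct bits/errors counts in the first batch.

Because Beta–binomial updating is additive in the counts, the combined data contributed (α_post−α_prior, β_post−β_prior) successes and failures.
Total across both batches: 32−12=20 correct bits, 31−7=24 errors.
Subtract the second batch: 20−11=9 correct bits and 24−11=13 errors.

9 correct bits and 13 errors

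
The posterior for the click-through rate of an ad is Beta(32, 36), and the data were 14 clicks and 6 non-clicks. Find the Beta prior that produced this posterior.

Beta(18, 30)

Under Beta–binomial conjugacy the posterior parameters are (α+s, β+f).
Subtract the data counts: 32−14=18, 36−6=30.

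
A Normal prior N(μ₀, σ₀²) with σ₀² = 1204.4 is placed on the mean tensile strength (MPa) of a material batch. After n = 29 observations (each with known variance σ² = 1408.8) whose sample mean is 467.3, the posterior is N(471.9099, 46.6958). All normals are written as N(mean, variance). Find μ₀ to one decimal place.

With known observation variance, the Normal–Normal posterior has precision τ_n = τ₀ + n/σ² and mean μ_n = (τ₀μ₀ + (n/σ²)x̄)/τ_n.
Here τ₀ = 1/1204.4 = 0.000830 and τ_data = 29/1408.8 = 0.020585, so τ_n = 0.021415.
Rearranging for μ₀: μ₀ = (μ_n·τ_n − τ_data·x̄)/τ₀ = (471.9099·0.021415 − 0.020585·467.3) / 0.000830 = 0.486580/0.000830 ≈ 586.2.

μ₀ = 586.2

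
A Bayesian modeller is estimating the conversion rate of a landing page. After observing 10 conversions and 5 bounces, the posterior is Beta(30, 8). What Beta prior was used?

Beta(20, 3)

Beta is conjugate to the binomial likelihood: posterior = Beta(α+s, β+f).
Subtract the data counts: 30−10=20, 8−5=3.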